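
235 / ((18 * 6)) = 2.18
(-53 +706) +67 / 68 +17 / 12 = 66851 / 102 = 655.40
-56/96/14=-1/24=-0.04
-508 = -508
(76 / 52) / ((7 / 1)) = 19 / 91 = 0.21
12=12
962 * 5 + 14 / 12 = 4811.17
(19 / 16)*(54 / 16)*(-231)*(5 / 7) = -84645 / 128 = -661.29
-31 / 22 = -1.41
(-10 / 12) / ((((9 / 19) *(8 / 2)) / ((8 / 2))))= -95 / 54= -1.76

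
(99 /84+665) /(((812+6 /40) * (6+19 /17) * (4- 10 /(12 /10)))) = -0.03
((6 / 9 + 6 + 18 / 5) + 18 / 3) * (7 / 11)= 1708 / 165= 10.35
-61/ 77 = -0.79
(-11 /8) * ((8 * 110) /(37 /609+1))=-368445 /323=-1140.70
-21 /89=-0.24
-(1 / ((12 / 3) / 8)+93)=-95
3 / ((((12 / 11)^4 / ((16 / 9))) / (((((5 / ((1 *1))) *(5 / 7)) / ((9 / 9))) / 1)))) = 366025 / 27216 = 13.45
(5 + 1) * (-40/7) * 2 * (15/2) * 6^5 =-27993600/7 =-3999085.71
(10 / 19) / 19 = 10 / 361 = 0.03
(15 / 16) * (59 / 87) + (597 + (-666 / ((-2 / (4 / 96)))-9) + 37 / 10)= 606.21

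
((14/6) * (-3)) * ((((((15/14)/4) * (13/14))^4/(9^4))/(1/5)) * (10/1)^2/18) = -2231328125/19672689770496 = -0.00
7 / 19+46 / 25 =1049 / 475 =2.21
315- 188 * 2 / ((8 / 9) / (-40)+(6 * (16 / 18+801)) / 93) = 307.73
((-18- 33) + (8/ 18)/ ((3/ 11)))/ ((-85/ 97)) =129301/ 2295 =56.34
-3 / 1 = -3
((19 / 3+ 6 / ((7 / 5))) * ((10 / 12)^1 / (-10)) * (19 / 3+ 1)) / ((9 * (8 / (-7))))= 2453 / 3888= 0.63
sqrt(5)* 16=16* sqrt(5)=35.78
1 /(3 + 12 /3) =1 /7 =0.14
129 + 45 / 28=3657 / 28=130.61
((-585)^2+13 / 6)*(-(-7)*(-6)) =-14373541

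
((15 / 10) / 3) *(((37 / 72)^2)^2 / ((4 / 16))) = 1874161 / 13436928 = 0.14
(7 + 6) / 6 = 13 / 6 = 2.17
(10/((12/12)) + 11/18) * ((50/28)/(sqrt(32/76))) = 4775 * sqrt(38)/1008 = 29.20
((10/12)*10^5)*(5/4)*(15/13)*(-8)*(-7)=87500000/13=6730769.23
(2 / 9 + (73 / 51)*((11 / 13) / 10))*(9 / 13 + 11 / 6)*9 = 1345313 / 172380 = 7.80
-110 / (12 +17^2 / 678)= -14916 / 1685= -8.85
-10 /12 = -5 /6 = -0.83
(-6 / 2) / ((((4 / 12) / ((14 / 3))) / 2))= -84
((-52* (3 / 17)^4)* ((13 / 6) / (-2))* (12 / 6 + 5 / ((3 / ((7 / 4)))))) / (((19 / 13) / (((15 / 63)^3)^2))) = 2025359375 / 60489854066124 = 0.00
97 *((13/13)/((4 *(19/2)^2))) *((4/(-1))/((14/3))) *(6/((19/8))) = -27936/48013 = -0.58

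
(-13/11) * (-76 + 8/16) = 1963/22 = 89.23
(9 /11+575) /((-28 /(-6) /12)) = 114012 /77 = 1480.68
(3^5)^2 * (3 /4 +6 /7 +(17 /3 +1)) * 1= 13679685 /28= 488560.18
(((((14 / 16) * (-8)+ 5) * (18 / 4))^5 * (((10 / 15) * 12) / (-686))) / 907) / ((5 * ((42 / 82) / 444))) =131.63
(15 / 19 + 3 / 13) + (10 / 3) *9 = 7662 / 247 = 31.02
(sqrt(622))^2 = 622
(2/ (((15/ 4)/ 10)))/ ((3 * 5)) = 0.36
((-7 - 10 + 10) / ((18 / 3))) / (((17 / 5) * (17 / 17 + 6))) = -5 / 102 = -0.05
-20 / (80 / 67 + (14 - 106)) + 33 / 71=73978 / 107991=0.69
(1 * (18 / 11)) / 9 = 0.18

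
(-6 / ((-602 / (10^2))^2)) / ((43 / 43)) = -15000 / 90601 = -0.17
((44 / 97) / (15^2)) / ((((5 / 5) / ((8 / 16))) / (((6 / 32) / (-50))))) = -11 / 2910000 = -0.00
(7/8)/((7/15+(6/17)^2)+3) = 4335/17792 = 0.24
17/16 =1.06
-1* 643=-643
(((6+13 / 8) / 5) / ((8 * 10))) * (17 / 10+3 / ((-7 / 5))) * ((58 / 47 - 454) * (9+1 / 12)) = 3916261 / 112800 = 34.72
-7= -7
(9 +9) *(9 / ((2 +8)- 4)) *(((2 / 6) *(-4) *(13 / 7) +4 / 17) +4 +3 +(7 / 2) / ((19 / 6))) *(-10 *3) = -10740060 / 2261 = -4750.14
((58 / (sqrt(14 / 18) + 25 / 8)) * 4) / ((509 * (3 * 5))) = 27840 / 2635093 - 14848 * sqrt(7) / 13175465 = 0.01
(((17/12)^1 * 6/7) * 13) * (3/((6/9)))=1989/28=71.04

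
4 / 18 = 2 / 9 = 0.22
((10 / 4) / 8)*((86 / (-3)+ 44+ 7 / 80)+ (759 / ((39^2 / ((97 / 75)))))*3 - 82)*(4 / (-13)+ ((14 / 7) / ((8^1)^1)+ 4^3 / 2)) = -21775043939 / 33745920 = -645.26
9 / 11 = 0.82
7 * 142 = 994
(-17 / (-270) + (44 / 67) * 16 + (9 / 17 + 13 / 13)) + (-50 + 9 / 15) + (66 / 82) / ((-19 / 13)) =-9067776271 / 239565870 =-37.85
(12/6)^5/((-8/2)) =-8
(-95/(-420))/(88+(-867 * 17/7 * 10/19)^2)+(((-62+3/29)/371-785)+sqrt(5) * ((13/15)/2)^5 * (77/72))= -2202329305332994373/2804918906251056+28589561 * sqrt(5)/1749600000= -785.13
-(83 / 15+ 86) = -1373 / 15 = -91.53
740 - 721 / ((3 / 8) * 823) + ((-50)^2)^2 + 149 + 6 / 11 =169767845717 / 27159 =6250887.21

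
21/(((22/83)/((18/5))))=15687/55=285.22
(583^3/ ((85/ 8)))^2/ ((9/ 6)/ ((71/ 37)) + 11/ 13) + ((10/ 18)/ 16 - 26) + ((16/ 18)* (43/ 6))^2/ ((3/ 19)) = 162327374700865101536563787/ 759715686000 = 213668583777096.19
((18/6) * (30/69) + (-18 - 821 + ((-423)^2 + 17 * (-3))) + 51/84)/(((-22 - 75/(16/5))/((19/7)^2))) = -165566653068/5735303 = -28867.99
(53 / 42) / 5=53 / 210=0.25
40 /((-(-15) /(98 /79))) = 784 /237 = 3.31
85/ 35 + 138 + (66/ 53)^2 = 2791739/ 19663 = 141.98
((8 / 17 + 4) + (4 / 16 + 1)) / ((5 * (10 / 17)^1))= 389 / 200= 1.94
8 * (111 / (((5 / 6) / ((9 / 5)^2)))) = 3452.54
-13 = -13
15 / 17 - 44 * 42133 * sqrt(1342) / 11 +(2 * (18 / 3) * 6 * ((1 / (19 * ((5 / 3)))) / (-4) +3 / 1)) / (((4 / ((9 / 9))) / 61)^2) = -6123784.19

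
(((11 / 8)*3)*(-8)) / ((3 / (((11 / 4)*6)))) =-363 / 2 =-181.50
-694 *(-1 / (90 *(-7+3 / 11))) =-3817 / 3330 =-1.15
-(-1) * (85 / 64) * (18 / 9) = 85 / 32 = 2.66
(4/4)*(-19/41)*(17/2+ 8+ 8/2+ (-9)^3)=26923/82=328.33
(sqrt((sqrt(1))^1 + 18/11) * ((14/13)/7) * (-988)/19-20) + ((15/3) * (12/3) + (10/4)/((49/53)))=265/98-8 * sqrt(319)/11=-10.29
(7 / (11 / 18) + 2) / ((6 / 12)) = 296 / 11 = 26.91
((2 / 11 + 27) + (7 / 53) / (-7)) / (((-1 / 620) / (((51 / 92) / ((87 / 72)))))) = -7726.17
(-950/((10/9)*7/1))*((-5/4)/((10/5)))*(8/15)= 285/7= 40.71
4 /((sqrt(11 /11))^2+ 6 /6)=2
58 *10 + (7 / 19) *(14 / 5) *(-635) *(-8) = 5820.42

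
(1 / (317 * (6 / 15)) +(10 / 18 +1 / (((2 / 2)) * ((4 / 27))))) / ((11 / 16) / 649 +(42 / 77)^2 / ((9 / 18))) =340473188 / 27751131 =12.27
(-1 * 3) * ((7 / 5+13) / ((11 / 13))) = -2808 / 55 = -51.05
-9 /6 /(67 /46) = -69 /67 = -1.03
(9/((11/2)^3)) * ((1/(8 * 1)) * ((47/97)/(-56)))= -423/7229992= -0.00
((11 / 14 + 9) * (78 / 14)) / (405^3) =1781 / 2170050750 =0.00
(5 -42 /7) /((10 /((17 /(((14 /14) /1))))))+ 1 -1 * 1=-17 /10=-1.70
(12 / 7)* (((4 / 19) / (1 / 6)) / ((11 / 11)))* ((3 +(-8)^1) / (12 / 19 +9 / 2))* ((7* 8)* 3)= -4608 / 13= -354.46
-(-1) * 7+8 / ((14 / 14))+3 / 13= 198 / 13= 15.23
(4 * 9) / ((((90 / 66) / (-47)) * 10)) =-124.08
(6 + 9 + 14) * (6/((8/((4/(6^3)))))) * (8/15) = 0.21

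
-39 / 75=-0.52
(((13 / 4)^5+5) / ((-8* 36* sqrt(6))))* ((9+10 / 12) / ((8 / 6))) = -7402789* sqrt(6) / 4718592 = -3.84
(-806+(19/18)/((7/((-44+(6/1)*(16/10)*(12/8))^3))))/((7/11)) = -408587014/55125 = -7412.01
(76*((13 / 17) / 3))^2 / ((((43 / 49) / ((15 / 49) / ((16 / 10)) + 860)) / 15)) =5518073.48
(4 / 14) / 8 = 1 / 28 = 0.04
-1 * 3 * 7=-21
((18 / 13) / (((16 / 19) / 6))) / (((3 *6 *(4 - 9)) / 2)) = -57 / 260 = -0.22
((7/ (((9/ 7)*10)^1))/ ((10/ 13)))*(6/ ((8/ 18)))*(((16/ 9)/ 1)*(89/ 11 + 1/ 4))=233779/ 1650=141.68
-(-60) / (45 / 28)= 112 / 3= 37.33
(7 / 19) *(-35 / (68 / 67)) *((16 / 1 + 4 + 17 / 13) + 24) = -508865 / 884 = -575.64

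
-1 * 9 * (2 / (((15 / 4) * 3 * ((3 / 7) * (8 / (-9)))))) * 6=126 / 5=25.20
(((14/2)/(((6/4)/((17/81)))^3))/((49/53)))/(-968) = -260389/12153524229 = -0.00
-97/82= -1.18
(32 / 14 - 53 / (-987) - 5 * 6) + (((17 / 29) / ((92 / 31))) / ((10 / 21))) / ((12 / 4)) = -724749637 / 26333160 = -27.52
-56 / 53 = -1.06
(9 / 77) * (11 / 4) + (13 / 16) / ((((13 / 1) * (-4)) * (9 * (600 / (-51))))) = 259319 / 806400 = 0.32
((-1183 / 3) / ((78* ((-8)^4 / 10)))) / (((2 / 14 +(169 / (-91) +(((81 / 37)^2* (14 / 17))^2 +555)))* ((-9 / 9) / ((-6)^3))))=-1725099604865 / 368094359215616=-0.00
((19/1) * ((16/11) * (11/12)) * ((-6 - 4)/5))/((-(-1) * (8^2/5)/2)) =-95/12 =-7.92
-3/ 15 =-0.20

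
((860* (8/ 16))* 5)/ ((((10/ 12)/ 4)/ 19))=196080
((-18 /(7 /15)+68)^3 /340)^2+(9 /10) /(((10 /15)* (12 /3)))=76423937053591 /13600224400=5619.31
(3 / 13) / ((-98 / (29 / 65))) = -87 / 82810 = -0.00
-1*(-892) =892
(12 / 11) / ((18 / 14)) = 28 / 33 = 0.85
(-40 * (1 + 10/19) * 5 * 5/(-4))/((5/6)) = 8700/19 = 457.89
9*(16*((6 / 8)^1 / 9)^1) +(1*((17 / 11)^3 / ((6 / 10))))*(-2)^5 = -738164 / 3993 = -184.86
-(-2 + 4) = -2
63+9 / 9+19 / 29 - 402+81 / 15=-48132 / 145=-331.94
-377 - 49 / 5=-1934 / 5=-386.80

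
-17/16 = -1.06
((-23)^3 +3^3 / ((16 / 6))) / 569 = -97255 / 4552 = -21.37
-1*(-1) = 1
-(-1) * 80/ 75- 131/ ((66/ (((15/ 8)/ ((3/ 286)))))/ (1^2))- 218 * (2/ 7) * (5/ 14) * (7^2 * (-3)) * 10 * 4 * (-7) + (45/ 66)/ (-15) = -403019659/ 440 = -915953.77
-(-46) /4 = 23 /2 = 11.50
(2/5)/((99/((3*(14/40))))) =7/1650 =0.00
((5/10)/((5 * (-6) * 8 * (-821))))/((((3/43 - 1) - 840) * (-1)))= 43/14249932800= 0.00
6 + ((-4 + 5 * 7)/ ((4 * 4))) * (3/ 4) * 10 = 657/ 32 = 20.53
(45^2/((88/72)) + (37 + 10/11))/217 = 18642/2387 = 7.81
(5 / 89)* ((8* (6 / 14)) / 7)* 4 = 480 / 4361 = 0.11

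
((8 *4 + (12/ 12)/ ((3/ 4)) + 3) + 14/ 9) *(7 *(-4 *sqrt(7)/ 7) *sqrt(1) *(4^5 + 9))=-1409012 *sqrt(7)/ 9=-414210.59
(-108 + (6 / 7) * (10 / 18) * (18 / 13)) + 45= -5673 / 91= -62.34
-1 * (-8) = 8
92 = 92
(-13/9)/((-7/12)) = 52/21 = 2.48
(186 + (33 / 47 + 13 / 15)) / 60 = 33059 / 10575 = 3.13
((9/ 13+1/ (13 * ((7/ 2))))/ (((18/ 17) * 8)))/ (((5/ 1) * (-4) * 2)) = -17/ 8064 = -0.00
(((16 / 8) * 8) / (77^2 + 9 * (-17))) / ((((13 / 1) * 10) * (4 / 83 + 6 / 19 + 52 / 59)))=4897 / 286198900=0.00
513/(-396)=-57/44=-1.30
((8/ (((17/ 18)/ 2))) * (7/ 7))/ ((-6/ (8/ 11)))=-384/ 187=-2.05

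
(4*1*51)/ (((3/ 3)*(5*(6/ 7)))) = 238/ 5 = 47.60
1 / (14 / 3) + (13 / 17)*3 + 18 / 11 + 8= 31795 / 2618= 12.14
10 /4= 5 /2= 2.50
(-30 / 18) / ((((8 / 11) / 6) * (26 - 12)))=-55 / 56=-0.98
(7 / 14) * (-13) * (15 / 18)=-65 / 12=-5.42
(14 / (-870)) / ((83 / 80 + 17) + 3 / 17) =-0.00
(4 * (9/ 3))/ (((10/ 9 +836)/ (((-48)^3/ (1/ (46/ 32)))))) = -8584704/ 3767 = -2278.92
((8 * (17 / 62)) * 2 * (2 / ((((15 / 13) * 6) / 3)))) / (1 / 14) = 24752 / 465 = 53.23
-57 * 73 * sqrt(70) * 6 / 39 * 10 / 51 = -27740 * sqrt(70) / 221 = -1050.18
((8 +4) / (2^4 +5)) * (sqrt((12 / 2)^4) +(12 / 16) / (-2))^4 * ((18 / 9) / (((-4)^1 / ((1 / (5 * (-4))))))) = 1319500125 / 57344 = 23010.26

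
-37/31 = -1.19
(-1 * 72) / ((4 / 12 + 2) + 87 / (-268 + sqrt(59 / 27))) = -315514629 / 8802398 - 21141 * sqrt(177) / 8802398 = -35.88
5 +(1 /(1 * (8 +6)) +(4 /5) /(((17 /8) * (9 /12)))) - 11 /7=2041 /510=4.00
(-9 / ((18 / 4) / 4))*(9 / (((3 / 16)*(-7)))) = 384 / 7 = 54.86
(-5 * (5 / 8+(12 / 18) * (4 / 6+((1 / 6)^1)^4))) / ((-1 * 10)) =0.53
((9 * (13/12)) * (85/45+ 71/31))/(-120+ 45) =-7579/13950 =-0.54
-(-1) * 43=43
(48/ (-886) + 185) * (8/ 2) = 327724/ 443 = 739.78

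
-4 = -4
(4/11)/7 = 4/77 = 0.05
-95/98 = -0.97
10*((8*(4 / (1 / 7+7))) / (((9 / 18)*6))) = 14.93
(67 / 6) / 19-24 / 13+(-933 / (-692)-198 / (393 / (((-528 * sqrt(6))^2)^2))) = -94690504162438016179 / 67173132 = -1409648491043.09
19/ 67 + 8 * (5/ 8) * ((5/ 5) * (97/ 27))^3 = 306119432/ 1318761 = 232.13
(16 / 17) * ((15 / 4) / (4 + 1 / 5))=100 / 119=0.84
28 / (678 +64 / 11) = 154 / 3761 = 0.04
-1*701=-701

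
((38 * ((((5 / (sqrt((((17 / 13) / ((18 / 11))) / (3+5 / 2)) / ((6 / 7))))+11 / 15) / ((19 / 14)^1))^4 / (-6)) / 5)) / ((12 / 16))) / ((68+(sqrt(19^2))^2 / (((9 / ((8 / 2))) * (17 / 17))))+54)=-48.47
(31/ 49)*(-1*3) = -93/ 49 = -1.90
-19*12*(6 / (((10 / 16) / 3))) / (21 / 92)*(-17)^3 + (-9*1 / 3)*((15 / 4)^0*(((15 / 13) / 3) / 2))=128612749299 / 910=141332691.54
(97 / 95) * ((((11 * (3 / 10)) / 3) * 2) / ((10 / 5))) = 1067 / 950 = 1.12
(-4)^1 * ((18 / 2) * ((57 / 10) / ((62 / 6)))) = -3078 / 155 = -19.86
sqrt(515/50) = sqrt(1030)/10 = 3.21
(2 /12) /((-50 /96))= -8 /25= -0.32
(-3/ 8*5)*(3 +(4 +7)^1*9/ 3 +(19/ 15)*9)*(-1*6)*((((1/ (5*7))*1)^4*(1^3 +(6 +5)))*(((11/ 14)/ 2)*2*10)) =70389/ 2100875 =0.03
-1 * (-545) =545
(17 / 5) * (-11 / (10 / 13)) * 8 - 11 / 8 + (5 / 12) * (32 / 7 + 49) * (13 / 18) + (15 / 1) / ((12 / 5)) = -2318173 / 6300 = -367.96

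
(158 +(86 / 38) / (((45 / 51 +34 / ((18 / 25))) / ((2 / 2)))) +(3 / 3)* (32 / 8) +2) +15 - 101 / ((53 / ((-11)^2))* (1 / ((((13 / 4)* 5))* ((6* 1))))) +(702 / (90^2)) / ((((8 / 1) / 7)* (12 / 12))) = -22302.91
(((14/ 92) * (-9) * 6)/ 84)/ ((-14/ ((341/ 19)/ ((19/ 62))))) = 95139/ 232484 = 0.41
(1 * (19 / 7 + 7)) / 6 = 1.62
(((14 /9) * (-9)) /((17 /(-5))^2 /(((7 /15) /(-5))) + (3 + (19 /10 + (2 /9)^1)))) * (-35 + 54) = 8820 /3937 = 2.24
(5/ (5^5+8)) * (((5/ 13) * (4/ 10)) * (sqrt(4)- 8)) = -60/ 40729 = -0.00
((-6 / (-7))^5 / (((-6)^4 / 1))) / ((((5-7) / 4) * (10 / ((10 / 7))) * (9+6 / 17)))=-0.00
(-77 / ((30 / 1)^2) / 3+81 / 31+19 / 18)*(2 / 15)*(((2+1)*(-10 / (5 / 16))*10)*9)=-9749216 / 2325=-4193.21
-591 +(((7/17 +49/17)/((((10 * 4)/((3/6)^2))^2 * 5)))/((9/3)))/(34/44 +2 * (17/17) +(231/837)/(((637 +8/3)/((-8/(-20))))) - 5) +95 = -84264160577579/169887419200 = -496.00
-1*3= -3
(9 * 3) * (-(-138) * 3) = 11178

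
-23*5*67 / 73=-7705 / 73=-105.55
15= 15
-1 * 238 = -238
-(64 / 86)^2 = -1024 / 1849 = -0.55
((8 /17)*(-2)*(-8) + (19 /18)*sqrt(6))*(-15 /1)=-1920 /17-95*sqrt(6) /6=-151.72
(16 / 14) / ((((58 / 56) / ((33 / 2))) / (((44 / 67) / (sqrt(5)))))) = 23232 * sqrt(5) / 9715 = 5.35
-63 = -63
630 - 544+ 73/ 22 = 1965/ 22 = 89.32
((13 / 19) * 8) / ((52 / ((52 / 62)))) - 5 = -2893 / 589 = -4.91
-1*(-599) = 599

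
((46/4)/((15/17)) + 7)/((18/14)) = 4207/270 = 15.58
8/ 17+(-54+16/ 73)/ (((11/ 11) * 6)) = -31619/ 3723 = -8.49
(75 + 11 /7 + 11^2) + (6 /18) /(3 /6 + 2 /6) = 6929 /35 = 197.97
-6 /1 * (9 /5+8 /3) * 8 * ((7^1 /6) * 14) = -52528 /15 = -3501.87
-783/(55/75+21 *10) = -405/109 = -3.72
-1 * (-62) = 62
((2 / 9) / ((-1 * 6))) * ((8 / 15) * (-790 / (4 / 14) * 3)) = 4424 / 27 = 163.85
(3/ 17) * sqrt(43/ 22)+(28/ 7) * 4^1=3 * sqrt(946)/ 374+16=16.25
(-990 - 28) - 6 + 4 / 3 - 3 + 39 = -2960 / 3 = -986.67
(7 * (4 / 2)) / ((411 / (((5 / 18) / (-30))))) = -7 / 22194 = -0.00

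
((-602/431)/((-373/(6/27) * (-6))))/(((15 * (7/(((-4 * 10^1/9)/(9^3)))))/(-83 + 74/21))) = -1148272/1794157039143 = -0.00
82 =82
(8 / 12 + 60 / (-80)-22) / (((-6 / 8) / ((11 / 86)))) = 2915 / 774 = 3.77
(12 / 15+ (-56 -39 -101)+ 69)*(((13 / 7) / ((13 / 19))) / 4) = -85.64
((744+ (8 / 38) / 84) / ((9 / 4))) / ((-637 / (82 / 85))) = -97369096 / 194434695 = -0.50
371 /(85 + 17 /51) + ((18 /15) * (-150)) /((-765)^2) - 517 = -1706764219 /3329280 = -512.65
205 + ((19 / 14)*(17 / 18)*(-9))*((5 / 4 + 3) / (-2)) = 51411 / 224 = 229.51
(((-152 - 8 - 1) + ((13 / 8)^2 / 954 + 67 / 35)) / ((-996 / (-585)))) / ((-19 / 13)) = 63.93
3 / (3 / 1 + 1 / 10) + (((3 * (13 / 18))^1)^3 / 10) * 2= 100507 / 33480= 3.00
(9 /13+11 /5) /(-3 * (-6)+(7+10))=188 /2275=0.08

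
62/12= 31/6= 5.17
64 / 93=0.69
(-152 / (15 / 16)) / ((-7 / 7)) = 2432 / 15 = 162.13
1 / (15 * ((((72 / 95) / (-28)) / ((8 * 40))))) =-21280 / 27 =-788.15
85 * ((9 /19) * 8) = 6120 /19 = 322.11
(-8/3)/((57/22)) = -1.03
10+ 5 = 15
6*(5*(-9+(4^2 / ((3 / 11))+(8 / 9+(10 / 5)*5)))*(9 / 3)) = 5450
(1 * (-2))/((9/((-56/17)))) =0.73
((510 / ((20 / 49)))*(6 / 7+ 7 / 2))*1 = 21777 / 4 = 5444.25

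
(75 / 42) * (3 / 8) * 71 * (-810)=-2156625 / 56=-38511.16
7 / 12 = 0.58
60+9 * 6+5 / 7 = 803 / 7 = 114.71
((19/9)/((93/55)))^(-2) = 700569/1092025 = 0.64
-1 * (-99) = 99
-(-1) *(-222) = -222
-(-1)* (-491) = -491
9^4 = 6561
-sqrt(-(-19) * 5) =-9.75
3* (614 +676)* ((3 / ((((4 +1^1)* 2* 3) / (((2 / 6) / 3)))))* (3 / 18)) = 43 / 6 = 7.17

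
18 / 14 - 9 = -54 / 7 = -7.71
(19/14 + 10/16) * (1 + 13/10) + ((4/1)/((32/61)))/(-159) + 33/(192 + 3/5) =44609699/9527280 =4.68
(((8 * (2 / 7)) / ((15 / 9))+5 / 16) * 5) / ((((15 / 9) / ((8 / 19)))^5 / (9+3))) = 5631565824 / 54164665625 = 0.10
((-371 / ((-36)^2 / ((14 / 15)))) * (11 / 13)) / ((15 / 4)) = -28567 / 473850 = -0.06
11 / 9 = 1.22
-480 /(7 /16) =-7680 /7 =-1097.14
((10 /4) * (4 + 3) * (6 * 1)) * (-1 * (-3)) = 315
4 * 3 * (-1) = -12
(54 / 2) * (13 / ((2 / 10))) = 1755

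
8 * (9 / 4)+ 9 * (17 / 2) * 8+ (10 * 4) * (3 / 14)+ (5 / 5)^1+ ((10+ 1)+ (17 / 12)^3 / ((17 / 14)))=3948817 / 6048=652.91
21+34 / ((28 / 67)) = 1433 / 14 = 102.36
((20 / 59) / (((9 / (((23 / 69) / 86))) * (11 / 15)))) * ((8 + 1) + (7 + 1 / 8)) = 25 / 7788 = 0.00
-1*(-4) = 4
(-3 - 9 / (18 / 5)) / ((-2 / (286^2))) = 224939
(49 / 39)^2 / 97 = 2401 / 147537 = 0.02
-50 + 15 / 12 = -195 / 4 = -48.75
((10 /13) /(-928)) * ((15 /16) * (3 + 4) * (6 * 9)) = -14175 /48256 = -0.29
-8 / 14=-4 / 7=-0.57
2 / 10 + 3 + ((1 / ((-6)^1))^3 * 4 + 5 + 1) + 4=3559 / 270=13.18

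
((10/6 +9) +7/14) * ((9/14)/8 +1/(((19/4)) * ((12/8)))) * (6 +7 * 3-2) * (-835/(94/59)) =-116269094875/3600576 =-32291.80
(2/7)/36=1/126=0.01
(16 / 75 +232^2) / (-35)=-576688 / 375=-1537.83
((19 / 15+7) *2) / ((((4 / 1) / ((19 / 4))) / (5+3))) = 2356 / 15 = 157.07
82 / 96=41 / 48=0.85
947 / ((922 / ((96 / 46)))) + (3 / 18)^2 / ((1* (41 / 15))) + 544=2849106935 / 5216676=546.15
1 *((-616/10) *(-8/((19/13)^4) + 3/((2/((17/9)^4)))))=-1522310594266/1425060135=-1068.24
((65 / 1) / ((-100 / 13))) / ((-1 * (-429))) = -0.02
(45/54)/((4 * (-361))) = -5/8664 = -0.00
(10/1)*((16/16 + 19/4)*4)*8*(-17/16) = -1955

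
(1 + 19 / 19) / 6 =0.33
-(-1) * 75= 75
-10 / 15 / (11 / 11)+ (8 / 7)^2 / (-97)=-9698 / 14259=-0.68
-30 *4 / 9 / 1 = -40 / 3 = -13.33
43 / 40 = 1.08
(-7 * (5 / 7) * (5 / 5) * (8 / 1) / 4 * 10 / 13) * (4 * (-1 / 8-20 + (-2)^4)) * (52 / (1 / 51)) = 336600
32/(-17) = -32/17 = -1.88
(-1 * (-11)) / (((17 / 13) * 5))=143 / 85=1.68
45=45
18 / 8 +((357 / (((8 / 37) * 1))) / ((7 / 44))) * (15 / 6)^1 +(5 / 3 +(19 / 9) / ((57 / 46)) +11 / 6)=25953.70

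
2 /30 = 1 /15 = 0.07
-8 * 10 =-80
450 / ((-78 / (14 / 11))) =-7.34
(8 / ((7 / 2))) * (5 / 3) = 80 / 21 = 3.81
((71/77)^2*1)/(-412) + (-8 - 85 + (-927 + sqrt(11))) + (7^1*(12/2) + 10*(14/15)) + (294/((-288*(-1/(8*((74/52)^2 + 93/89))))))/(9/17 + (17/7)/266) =-144386738565428449/156582544967849 + sqrt(11) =-918.80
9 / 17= 0.53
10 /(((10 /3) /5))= 15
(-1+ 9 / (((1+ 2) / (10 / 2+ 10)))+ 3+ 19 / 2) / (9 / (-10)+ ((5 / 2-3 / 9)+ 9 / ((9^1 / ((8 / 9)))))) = 5085 / 194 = 26.21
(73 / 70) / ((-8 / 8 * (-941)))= 73 / 65870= 0.00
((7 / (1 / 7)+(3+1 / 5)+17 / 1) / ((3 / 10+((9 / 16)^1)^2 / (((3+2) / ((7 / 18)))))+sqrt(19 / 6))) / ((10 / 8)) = -1766559744 / 300937585+181403648 * sqrt(114) / 60187517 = 26.31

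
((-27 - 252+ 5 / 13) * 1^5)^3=-47516597848 / 2197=-21627946.22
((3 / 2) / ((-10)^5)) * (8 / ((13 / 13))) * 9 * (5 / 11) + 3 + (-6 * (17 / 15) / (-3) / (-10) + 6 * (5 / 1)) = 5407519 / 165000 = 32.77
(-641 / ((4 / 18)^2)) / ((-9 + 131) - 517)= 51921 / 1580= 32.86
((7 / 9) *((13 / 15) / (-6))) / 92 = -91 / 74520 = -0.00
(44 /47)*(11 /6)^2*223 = 296813 /423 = 701.69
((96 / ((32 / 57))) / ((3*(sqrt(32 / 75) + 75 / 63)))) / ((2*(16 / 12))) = 2244375 / 87368- 125685*sqrt(6) / 21842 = 11.59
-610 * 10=-6100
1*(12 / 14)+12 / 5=114 / 35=3.26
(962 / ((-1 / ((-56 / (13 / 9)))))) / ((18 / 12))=24864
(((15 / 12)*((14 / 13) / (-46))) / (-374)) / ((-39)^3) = -35 / 26533625976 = -0.00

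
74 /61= 1.21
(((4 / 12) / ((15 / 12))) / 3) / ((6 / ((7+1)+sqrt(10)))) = 2 * sqrt(10) / 135+16 / 135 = 0.17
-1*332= -332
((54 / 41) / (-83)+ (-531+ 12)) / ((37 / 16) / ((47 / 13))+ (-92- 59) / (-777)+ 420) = -1032004152144 / 836780579507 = -1.23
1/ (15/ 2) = 2/ 15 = 0.13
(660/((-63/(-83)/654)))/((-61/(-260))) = 1034976800/427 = 2423833.26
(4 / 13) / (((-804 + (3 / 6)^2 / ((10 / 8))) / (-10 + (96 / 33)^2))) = 3720 / 6321887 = 0.00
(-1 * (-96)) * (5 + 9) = 1344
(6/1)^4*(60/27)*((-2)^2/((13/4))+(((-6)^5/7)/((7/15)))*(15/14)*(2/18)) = -3623362560/4459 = -812595.33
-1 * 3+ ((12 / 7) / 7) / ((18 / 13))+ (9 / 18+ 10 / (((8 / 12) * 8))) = -527 / 1176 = -0.45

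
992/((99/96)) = 31744/33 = 961.94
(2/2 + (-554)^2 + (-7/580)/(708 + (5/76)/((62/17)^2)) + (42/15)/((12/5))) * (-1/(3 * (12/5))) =-55230008610793073/1295641982808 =-42627.52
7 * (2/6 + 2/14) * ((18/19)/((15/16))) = 64/19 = 3.37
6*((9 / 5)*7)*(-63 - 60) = -46494 / 5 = -9298.80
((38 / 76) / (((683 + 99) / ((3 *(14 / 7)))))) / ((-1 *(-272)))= 3 / 212704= 0.00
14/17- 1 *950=-16136/17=-949.18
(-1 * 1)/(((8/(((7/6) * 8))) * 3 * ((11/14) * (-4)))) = 49/396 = 0.12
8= 8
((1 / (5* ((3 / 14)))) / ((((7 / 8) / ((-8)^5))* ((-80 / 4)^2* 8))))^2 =16777216 / 140625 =119.30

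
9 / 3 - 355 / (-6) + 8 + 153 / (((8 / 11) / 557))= 2813977 / 24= 117249.04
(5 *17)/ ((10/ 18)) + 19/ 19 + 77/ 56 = 1243/ 8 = 155.38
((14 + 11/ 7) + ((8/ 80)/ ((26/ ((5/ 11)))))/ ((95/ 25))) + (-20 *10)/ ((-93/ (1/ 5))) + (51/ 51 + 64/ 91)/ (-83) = 9384811573/ 587230644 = 15.98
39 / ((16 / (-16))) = -39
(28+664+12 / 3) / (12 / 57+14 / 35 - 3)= -66120 / 227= -291.28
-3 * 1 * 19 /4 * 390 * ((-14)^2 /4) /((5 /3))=-326781 /2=-163390.50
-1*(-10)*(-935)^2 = 8742250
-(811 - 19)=-792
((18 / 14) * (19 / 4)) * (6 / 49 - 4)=-16245 / 686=-23.68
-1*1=-1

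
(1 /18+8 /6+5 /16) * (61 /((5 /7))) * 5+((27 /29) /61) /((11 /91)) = 2036057093 /2802096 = 726.62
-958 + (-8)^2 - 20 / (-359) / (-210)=-6739868 / 7539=-894.00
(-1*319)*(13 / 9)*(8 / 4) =-8294 / 9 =-921.56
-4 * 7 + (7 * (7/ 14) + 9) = -31/ 2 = -15.50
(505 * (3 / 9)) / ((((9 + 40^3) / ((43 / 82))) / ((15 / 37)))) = 108575 / 194203306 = 0.00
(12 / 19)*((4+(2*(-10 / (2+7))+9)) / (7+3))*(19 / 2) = 97 / 15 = 6.47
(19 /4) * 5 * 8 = 190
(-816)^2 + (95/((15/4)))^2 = 5998480/9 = 666497.78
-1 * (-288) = 288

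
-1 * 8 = -8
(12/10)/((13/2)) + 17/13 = 97/65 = 1.49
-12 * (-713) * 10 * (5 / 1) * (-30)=-12834000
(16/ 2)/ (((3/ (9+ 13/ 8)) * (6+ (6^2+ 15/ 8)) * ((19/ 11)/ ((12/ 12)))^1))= 7480/ 20007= 0.37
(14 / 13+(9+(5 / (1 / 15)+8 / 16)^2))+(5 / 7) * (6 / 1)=2080119 / 364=5714.61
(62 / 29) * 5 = 310 / 29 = 10.69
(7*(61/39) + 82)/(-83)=-3625/3237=-1.12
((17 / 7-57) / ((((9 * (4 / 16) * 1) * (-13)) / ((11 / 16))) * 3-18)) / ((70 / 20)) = 4202 / 39249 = 0.11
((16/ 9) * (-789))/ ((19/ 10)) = -42080/ 57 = -738.25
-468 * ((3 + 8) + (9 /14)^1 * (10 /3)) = -43056 /7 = -6150.86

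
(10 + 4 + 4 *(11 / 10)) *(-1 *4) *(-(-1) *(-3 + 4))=-368 / 5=-73.60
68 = 68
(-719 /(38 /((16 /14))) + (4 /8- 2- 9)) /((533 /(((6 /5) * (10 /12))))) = -8545 /141778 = -0.06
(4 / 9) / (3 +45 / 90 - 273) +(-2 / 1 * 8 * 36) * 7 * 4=-78236936 / 4851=-16128.00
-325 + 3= -322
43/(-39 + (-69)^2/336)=-1.73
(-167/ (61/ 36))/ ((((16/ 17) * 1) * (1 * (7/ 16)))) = -102204/ 427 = -239.35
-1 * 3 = -3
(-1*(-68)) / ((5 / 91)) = 6188 / 5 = 1237.60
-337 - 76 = -413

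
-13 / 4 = -3.25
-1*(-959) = 959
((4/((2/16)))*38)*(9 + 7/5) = 12646.40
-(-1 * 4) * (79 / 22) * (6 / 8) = 237 / 22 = 10.77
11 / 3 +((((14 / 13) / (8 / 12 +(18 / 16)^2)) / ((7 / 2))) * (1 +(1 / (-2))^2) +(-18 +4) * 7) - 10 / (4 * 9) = -8196289 / 86814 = -94.41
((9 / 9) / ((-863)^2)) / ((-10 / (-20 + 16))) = 2 / 3723845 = 0.00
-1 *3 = -3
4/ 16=1/ 4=0.25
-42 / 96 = -7 / 16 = -0.44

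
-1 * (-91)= 91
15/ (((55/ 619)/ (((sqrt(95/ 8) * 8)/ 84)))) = 619 * sqrt(190)/ 154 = 55.40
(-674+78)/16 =-149/4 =-37.25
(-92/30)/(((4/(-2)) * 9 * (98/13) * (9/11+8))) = 3289/1283310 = 0.00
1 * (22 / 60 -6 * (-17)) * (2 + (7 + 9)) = 9213 / 5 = 1842.60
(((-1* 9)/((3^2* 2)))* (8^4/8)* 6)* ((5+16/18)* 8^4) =-37049685.33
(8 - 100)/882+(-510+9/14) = -449345/882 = -509.46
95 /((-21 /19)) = -1805 /21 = -85.95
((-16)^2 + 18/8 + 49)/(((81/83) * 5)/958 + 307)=1.00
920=920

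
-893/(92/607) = -542051/92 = -5891.86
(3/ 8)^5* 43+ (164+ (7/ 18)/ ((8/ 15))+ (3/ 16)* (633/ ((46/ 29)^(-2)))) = 38333463499/ 82673664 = 463.67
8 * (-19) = -152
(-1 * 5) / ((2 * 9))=-5 / 18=-0.28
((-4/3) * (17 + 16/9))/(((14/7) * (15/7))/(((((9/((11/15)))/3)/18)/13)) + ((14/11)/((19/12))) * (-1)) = -247247/2412909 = -0.10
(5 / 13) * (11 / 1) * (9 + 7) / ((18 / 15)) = 2200 / 39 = 56.41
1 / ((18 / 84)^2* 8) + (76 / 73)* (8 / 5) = 28829 / 6570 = 4.39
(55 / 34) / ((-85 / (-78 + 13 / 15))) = 12727 / 8670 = 1.47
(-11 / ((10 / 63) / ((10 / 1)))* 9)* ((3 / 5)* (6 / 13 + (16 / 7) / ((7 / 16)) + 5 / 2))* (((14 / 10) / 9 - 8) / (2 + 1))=364462263 / 4550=80101.60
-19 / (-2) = 19 / 2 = 9.50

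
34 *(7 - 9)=-68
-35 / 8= -4.38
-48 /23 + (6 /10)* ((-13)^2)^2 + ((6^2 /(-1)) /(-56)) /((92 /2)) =17134.53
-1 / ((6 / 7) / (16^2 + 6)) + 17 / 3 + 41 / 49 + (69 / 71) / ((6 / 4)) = -1038535 / 3479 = -298.52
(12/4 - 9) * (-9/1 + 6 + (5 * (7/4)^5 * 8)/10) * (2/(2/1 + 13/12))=-144351/592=-243.84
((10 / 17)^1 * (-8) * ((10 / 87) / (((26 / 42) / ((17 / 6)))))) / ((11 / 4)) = -11200 / 12441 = -0.90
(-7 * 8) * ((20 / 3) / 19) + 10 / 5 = -1006 / 57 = -17.65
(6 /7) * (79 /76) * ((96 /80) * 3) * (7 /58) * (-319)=-23463 /190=-123.49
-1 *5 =-5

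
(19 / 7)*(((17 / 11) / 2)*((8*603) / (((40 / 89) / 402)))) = 3484222641 / 385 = 9049928.94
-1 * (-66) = 66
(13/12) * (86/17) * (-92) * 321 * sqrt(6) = -2751398 * sqrt(6)/17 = -396442.42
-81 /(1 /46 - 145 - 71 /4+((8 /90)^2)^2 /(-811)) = 24782422432500 /49787660549177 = 0.50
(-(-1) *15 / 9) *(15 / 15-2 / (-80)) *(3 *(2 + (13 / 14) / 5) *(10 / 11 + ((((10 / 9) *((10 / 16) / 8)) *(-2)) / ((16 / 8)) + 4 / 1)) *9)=95832621 / 197120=486.16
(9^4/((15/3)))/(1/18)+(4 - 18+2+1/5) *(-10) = 118688/5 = 23737.60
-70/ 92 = -0.76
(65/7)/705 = 13/987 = 0.01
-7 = -7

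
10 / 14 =5 / 7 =0.71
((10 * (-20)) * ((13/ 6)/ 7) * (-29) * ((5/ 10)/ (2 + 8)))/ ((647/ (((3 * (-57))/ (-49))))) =107445/ 221921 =0.48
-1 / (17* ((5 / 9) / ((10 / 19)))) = -0.06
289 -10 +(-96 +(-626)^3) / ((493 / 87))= -735938673 / 17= -43290510.18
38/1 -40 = -2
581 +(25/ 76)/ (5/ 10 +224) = 9913047/ 17062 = 581.00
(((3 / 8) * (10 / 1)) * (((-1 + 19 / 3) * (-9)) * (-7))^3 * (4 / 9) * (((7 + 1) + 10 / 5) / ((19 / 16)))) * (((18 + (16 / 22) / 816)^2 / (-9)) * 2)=-12065190662963200 / 314721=-38336147454.30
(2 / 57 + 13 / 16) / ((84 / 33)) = 8503 / 25536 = 0.33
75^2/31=5625/31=181.45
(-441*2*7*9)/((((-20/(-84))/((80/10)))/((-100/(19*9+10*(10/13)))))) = 2427122880/2323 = 1044822.59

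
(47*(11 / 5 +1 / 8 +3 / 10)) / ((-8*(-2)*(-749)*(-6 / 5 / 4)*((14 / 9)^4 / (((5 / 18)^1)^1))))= 856575 / 526145536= 0.00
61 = 61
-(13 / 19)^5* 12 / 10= -2227758 / 12380495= -0.18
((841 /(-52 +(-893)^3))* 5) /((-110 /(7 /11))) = 5887 /172333526178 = 0.00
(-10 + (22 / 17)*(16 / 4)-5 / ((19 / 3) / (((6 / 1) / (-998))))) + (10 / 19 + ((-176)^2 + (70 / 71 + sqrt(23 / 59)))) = sqrt(1357) / 59 + 18654636455 / 602293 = 30973.32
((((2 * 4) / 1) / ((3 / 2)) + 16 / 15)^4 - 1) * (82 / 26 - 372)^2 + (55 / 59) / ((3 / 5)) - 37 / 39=56863056945029 / 249275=228113757.68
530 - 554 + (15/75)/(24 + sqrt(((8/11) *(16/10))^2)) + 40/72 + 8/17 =-4863077/211752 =-22.97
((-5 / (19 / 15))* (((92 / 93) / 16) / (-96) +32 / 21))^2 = 90614692680625 / 2506623565824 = 36.15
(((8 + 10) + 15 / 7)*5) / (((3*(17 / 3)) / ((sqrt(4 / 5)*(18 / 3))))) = 31.79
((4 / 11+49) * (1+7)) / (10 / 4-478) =-2896 / 3487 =-0.83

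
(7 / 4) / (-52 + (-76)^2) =7 / 22896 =0.00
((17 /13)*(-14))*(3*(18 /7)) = -1836 /13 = -141.23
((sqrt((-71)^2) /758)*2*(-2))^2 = 20164 /143641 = 0.14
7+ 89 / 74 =8.20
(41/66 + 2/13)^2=442225/736164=0.60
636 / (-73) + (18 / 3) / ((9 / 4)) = -1324 / 219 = -6.05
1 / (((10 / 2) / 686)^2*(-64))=-117649 / 400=-294.12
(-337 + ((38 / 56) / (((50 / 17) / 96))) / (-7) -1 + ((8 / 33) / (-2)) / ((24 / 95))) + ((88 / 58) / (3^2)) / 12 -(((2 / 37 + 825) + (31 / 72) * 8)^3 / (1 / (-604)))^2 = -125732166727712904283641021431466315399951497 / 1065668597573002141950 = -117984303013207440831246.80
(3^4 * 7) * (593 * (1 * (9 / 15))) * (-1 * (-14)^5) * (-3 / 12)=-135624826008 / 5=-27124965201.60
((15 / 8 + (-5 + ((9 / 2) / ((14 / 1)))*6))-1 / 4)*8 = -81 / 7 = -11.57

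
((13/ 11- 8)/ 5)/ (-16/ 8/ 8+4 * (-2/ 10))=100/ 77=1.30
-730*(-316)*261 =60207480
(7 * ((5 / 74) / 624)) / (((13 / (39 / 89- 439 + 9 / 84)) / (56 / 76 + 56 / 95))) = -22945209 / 676724672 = -0.03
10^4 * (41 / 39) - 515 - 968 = 352163 / 39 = 9029.82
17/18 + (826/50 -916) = -404341/450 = -898.54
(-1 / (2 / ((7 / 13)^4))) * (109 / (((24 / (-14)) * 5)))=1831963 / 3427320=0.53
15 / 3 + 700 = 705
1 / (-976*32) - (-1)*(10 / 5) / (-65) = -62529 / 2030080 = -0.03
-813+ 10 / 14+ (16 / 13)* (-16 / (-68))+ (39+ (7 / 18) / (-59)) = -1269976979 / 1642914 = -773.00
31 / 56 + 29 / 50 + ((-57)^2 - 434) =3942587 / 1400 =2816.13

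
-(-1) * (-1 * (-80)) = 80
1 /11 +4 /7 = 51 /77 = 0.66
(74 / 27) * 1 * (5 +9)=1036 / 27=38.37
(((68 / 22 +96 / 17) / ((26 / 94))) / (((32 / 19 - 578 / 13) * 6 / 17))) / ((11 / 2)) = -729581 / 1917729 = -0.38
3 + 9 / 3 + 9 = 15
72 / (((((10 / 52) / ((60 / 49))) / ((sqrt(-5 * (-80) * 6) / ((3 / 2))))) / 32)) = 9584640 * sqrt(6) / 49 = 479132.19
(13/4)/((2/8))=13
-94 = -94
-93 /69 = -31 /23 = -1.35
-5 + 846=841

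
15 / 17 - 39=-648 / 17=-38.12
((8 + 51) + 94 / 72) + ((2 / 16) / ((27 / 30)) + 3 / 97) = 52795 / 873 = 60.48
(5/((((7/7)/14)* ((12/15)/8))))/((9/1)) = 700/9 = 77.78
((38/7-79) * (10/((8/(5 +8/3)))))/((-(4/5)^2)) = 1480625/1344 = 1101.66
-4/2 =-2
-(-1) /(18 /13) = 13 /18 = 0.72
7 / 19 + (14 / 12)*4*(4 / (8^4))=10885 / 29184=0.37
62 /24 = 31 /12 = 2.58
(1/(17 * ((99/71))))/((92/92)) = 71/1683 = 0.04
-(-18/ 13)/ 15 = 6/ 65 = 0.09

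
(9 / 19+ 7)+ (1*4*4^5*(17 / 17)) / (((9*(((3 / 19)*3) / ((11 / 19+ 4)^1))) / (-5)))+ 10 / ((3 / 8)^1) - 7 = -11270557 / 513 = -21969.90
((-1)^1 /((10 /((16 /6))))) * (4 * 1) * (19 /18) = -152 /135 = -1.13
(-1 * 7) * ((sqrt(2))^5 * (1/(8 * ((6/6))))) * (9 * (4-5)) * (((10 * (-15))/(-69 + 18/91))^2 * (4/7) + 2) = 647045847 * sqrt(2)/4355569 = 210.09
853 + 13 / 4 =856.25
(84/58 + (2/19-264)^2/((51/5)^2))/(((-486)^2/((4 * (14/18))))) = 127862549234/14471068811229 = 0.01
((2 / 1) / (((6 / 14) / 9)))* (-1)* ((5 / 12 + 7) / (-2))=623 / 4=155.75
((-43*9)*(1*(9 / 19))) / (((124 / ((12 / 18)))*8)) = -1161 / 9424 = -0.12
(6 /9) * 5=3.33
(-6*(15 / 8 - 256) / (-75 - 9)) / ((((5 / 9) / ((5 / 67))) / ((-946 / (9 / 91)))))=12500917 / 536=23322.61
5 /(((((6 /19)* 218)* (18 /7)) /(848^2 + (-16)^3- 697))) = 475016815 /23544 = 20175.71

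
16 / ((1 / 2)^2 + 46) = 64 / 185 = 0.35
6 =6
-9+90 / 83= -657 / 83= -7.92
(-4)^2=16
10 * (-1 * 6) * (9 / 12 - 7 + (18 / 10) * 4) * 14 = -798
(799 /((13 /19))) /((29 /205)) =3112105 /377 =8254.92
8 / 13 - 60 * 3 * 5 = -11692 / 13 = -899.38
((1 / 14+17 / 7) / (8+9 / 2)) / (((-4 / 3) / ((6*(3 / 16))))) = -27 / 160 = -0.17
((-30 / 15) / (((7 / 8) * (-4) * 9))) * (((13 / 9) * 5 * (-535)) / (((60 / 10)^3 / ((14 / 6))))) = -34775 / 13122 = -2.65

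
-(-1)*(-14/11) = -14/11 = -1.27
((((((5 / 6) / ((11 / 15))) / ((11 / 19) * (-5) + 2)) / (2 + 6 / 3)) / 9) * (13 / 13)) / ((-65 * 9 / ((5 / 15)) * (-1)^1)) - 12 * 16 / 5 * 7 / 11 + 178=3628603829 / 23629320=153.56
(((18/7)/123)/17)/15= 0.00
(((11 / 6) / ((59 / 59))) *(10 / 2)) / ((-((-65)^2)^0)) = -55 / 6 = -9.17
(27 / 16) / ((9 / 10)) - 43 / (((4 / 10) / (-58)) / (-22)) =-1097345 / 8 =-137168.12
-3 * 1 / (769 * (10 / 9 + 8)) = -27 / 63058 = -0.00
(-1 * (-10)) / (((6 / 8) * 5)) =8 / 3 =2.67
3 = 3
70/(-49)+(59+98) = 1089/7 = 155.57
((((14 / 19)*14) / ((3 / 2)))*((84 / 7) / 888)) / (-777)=-28 / 234099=-0.00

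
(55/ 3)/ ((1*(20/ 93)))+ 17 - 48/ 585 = 79691/ 780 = 102.17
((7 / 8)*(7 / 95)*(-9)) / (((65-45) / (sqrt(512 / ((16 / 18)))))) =-1323 / 1900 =-0.70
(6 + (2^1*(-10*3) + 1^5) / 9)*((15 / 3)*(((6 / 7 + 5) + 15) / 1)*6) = -7300 / 21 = -347.62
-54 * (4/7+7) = -2862/7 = -408.86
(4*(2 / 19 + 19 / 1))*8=11616 / 19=611.37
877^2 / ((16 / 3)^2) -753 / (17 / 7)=116327361 / 4352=26729.63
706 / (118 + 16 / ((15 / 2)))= 5295 / 901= 5.88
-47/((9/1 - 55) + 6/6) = 47/45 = 1.04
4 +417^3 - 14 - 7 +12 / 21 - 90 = 507581246 / 7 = 72511606.57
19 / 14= 1.36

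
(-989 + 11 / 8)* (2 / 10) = -7901 / 40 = -197.52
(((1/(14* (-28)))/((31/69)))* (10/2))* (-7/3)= 115/1736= 0.07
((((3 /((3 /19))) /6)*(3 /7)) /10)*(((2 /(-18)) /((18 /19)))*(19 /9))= -6859 /204120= -0.03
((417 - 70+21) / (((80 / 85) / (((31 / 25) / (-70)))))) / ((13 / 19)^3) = -83137939 / 3844750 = -21.62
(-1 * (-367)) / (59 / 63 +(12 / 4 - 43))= -23121 / 2461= -9.39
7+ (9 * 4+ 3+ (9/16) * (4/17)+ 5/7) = 46.85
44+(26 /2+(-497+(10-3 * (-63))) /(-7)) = 697 /7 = 99.57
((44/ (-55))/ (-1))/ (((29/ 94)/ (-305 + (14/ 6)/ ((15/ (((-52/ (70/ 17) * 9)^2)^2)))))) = 10461629798898584/ 155421875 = 67311179.97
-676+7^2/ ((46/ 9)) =-30655/ 46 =-666.41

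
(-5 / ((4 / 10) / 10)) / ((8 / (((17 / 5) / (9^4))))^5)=-0.00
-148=-148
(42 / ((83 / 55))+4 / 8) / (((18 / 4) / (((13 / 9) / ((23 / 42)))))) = 855946 / 51543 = 16.61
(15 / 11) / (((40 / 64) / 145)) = 3480 / 11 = 316.36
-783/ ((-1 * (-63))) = -87/ 7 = -12.43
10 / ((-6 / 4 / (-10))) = 200 / 3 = 66.67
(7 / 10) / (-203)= -1 / 290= -0.00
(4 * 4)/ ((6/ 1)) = 2.67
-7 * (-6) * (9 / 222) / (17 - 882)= -63 / 32005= -0.00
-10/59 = -0.17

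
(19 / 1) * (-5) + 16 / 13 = -93.77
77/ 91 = 11/ 13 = 0.85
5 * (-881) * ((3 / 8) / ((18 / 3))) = -4405 / 16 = -275.31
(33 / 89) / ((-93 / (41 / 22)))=-41 / 5518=-0.01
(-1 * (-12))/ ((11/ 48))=576/ 11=52.36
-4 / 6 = -2 / 3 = -0.67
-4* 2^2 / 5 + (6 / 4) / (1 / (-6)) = -61 / 5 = -12.20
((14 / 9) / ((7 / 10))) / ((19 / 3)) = 0.35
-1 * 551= -551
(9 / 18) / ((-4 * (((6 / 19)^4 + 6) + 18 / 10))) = -651605 / 40711992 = -0.02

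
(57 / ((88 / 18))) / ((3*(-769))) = -171 / 33836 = -0.01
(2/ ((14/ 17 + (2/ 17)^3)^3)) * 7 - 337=-10396559549205/ 33313574732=-312.08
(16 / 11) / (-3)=-16 / 33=-0.48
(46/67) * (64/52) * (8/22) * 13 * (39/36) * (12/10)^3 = 688896/92125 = 7.48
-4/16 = -1/4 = -0.25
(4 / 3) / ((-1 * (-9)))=4 / 27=0.15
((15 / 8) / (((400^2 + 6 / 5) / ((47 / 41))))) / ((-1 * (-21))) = 0.00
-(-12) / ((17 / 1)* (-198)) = -2 / 561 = -0.00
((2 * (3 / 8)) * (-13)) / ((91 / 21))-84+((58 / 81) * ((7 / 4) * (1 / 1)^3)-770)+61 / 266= -36833645 / 43092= -854.77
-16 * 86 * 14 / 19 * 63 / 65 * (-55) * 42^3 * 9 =36039033174.02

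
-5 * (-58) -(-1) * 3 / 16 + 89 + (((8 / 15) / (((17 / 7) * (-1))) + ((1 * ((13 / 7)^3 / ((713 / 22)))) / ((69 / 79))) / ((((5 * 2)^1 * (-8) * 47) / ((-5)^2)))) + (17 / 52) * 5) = 1778940952470051 / 4674031172720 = 380.60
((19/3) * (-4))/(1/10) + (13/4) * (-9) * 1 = -3391/12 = -282.58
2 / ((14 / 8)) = 8 / 7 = 1.14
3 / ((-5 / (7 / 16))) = -21 / 80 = -0.26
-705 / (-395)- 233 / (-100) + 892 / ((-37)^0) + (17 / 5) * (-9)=6837567 / 7900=865.51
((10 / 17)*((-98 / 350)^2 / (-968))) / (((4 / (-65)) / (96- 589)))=-18473 / 48400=-0.38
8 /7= 1.14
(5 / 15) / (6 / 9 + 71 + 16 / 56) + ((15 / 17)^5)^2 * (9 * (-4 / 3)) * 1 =-10441712925509357 / 3046166783578439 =-3.43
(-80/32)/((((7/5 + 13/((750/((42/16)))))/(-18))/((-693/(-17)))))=8910000/7021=1269.05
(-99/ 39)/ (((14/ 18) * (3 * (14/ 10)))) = -495/ 637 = -0.78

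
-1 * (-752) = 752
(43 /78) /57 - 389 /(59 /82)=-141815971 /262314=-540.63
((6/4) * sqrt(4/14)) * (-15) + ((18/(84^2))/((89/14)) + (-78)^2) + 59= 15308357/2492 - 45 * sqrt(14)/14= 6130.97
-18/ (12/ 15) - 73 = -191/ 2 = -95.50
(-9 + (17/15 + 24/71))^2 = 64288324/1134225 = 56.68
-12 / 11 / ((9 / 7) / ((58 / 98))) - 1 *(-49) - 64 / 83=47.73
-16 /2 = -8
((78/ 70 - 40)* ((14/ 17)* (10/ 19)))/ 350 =-2722/ 56525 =-0.05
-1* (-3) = 3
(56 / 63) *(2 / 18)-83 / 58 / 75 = 9359 / 117450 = 0.08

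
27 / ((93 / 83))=747 / 31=24.10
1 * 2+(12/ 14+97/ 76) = 2199/ 532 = 4.13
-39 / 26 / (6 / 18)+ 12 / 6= -5 / 2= -2.50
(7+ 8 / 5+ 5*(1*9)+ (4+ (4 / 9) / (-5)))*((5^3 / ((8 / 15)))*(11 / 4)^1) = 889625 / 24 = 37067.71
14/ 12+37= 229/ 6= 38.17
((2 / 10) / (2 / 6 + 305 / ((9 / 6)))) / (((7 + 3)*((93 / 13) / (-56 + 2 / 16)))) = -447 / 582800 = -0.00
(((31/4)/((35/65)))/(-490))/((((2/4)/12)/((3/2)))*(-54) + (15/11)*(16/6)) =-4433/322420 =-0.01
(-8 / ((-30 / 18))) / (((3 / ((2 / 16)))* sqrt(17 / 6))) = sqrt(102) / 85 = 0.12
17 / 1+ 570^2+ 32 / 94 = 15271115 / 47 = 324917.34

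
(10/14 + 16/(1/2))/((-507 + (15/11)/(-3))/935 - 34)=-2355265/2486904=-0.95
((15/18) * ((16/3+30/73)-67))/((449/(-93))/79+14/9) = -164266675/4809094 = -34.16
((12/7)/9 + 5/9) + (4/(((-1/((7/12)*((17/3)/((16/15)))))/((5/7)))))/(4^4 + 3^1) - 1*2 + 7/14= -29395/37296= -0.79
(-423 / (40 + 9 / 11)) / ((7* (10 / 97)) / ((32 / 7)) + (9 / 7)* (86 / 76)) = -6.43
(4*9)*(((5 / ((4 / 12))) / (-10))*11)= -594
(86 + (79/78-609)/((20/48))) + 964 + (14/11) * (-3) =-295286/715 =-412.99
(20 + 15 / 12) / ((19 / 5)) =425 / 76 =5.59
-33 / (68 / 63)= -2079 / 68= -30.57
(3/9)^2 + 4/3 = 13/9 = 1.44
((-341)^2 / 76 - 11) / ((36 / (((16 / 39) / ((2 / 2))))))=115445 / 6669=17.31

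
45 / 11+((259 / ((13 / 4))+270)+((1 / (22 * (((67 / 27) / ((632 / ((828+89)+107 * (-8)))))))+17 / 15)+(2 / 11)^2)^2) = 254387062473640378 / 715329089657325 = 355.62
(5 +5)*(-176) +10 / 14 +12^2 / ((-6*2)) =-12399 / 7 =-1771.29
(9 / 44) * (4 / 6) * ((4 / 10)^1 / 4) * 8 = 6 / 55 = 0.11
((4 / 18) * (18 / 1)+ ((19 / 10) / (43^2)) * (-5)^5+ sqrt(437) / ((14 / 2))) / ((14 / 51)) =148767 / 51772+ 51 * sqrt(437) / 98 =13.75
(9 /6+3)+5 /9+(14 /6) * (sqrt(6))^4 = 1603 /18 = 89.06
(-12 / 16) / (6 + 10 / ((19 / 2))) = -57 / 536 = -0.11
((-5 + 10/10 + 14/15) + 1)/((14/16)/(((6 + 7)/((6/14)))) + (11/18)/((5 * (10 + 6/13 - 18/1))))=-473928/2897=-163.59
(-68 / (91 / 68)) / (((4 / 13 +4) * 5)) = -2.36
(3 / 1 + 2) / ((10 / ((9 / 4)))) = 9 / 8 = 1.12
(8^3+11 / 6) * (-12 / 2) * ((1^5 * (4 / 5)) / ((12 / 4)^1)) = -12332 / 15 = -822.13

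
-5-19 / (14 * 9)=-649 / 126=-5.15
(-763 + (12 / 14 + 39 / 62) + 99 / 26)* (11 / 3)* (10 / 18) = -117561895 / 76167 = -1543.48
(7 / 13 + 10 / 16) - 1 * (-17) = 1889 / 104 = 18.16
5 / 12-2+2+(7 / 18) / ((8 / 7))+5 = 829 / 144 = 5.76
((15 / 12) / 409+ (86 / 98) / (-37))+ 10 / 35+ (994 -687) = 911369041 / 2966068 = 307.27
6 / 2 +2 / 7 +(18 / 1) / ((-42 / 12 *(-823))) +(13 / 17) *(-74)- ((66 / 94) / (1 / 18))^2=-46085965825 / 216342833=-213.02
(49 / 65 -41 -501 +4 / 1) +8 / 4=-34791 / 65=-535.25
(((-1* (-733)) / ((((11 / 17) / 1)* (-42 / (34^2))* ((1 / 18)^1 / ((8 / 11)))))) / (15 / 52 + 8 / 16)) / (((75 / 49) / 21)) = -880889423232 / 124025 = -7102515.00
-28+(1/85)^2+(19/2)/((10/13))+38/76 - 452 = -13500631/28900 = -467.15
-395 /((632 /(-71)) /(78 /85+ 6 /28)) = 50.23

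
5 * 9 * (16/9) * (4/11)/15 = 64/33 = 1.94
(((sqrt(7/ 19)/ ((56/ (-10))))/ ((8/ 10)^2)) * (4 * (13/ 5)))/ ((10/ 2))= -65 * sqrt(133)/ 2128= -0.35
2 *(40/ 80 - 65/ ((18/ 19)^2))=-23303/ 162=-143.85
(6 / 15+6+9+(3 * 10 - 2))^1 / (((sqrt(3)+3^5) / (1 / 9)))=1953 / 98410 - 217 * sqrt(3) / 2657070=0.02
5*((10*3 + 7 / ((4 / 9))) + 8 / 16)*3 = 2775 / 4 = 693.75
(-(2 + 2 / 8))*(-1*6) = 27 / 2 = 13.50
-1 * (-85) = 85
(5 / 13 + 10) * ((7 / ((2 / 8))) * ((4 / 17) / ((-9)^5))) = -560 / 483327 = -0.00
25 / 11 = 2.27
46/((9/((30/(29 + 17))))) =10/3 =3.33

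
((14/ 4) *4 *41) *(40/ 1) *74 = 1699040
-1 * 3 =-3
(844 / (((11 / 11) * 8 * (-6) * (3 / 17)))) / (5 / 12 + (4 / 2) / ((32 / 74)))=-7174 / 363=-19.76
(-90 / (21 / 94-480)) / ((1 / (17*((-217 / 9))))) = -3467660 / 45099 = -76.89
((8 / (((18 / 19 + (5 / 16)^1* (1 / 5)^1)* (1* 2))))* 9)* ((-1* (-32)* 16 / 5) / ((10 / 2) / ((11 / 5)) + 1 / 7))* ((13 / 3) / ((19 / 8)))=131203072 / 47585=2757.24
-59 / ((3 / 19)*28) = -1121 / 84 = -13.35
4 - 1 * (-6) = 10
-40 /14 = -20 /7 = -2.86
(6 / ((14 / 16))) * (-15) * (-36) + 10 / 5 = 25934 / 7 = 3704.86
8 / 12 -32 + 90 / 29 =-2456 / 87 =-28.23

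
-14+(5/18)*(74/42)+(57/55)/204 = -9546499/706860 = -13.51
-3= -3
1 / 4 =0.25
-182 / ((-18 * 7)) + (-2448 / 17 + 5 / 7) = -8936 / 63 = -141.84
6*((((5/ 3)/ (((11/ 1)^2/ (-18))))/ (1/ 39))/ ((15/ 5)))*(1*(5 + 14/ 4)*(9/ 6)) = -29835/ 121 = -246.57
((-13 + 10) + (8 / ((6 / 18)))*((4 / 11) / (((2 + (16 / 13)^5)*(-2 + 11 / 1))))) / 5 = -82721831 / 147770865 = -0.56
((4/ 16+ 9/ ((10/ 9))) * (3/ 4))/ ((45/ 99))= 5511/ 400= 13.78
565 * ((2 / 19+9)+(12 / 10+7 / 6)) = 6481.64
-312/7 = -44.57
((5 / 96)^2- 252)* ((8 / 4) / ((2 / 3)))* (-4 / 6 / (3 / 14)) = 16256849 / 6912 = 2351.97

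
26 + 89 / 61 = 1675 / 61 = 27.46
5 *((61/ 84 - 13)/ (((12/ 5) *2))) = -25775/ 2016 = -12.79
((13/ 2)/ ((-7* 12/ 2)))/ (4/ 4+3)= -13/ 336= -0.04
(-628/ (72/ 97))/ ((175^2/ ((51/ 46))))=-258893/ 8452500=-0.03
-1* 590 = -590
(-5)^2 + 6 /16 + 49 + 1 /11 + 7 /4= 6707 /88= 76.22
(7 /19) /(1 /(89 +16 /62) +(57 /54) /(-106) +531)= 36956052 /53264354729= 0.00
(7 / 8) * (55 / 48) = 385 / 384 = 1.00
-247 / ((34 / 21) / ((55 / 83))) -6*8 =-420741 / 2822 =-149.09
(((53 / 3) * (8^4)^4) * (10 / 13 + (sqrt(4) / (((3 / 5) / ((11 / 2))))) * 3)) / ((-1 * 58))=-186477172070809600 / 39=-4781465950533579.49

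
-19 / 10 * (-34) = 323 / 5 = 64.60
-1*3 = -3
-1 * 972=-972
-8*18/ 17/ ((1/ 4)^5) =-147456/ 17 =-8673.88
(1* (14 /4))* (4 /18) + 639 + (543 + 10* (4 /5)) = 10717 /9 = 1190.78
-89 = -89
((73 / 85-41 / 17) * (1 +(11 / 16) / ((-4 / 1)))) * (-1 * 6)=5247 / 680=7.72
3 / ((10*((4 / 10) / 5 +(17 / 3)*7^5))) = 45 / 14285962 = 0.00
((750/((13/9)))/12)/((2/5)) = 5625/52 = 108.17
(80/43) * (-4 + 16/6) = -2.48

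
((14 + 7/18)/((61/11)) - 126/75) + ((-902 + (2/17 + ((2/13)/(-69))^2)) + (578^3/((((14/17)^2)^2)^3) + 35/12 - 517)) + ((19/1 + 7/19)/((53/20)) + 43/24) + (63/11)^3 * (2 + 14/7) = 393180181436752866899343264572190936881/198133366314132946594958860800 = 1984421850.55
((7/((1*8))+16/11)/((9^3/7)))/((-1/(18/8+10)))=-70315/256608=-0.27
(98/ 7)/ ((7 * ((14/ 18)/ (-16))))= -288/ 7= -41.14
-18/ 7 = -2.57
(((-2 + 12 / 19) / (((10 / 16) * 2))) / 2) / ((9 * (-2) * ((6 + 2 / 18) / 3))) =78 / 5225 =0.01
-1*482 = -482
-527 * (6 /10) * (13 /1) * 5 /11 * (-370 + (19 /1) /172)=1307602413 /1892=691121.78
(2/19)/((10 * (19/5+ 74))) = 1/7391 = 0.00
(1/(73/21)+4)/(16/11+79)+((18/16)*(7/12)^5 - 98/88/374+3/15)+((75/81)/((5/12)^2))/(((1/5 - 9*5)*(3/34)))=-70156183856377/68585279938560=-1.02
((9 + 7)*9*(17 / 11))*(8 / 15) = 6528 / 55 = 118.69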